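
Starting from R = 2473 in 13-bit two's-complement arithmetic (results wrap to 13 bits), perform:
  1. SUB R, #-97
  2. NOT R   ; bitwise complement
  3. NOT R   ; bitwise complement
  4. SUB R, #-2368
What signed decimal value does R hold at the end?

Start: R = 2473 = 0100110101001.
R = 2473 − (-97) = 2570 = 0101000001010
R = NOT 0101000001010 = 1010111110101 = -2571
R = NOT 1010111110101 = 0101000001010 = 2570
R = 2570 − (-2368) = 4938; wraps to -3254 = 1001101001010

-3254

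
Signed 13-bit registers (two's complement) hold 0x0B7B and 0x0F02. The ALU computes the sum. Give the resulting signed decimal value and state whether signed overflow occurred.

0x0B7B = 0101101111011 = 2939 (signed)
0x0F02 = 0111100000010 = 3842 (signed)
  0101101111011
+ 0111100000010
= 1101001111101
Result 1101001111101: MSB = 1 → 6781 − 8192 = -1411.
Both addends are non-negative but the stored result is negative: signed overflow. The true value 2939 + 3842 = 6781 lies outside [-4096, 4095].

-1411; overflow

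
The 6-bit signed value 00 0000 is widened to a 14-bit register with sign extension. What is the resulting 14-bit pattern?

MSB of 000000 is 0; replicate it into the new high bits.
00000000|000000 → 00000000000000 (still 0).

00000000000000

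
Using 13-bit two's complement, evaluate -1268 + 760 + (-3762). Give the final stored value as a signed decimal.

-1268 + 760 = -508 (1111000000100)
-508 + (-3762) = -4270 → wraps to 3922 (0111101010010)

3922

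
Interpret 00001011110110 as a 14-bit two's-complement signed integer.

MSB is 0, so the value is non-negative: 00001011110110 = 758.

758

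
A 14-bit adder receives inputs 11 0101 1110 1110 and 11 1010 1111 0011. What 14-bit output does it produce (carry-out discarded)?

11000011100001

  11010111101110
+ 11101011110011
= 11000011100001  (discard carry-out 1)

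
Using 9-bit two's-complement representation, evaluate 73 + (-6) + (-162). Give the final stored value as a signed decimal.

-95

73 + (-6) = 67 (001000011)
67 + (-162) = -95 (110100001)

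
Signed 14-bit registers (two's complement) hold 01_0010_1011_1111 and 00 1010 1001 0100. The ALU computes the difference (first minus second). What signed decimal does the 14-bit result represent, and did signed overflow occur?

2091; no overflow

01_0010_1011_1111 → 01001010111111 = 4799 (signed)
00 1010 1001 0100 → 00101010010100 = 2708 (signed)
Subtract via negate-and-add: invert 00101010010100 + 1 = 11010101101100 (i.e. -2708).
  01001010111111
+ 11010101101100
= 00100000101011  (discard carry-out 1)
Result 00100000101011: MSB = 0 → value 2091.
Addends (after negating the subtrahend) have opposite signs, so signed overflow cannot occur.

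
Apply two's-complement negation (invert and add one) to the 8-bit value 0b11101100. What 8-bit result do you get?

Invert: 00010011. Add 1: 00010100.

00010100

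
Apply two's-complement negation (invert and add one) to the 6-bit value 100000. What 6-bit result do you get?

100000

Invert: 011111. Add 1: 100000.
(100000 is the minimum value -32; its negation overflows and yields itself.)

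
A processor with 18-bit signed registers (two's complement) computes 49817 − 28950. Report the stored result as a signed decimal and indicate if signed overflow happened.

49817 → 001100001010011001
28950 → 000111000100010110
Subtract via negate-and-add: invert 000111000100010110 + 1 = 111000111011101010 (i.e. -28950).
  001100001010011001
+ 111000111011101010
= 000101000110000011  (discard carry-out 1)
Result 000101000110000011: MSB = 0 → value 20867.
Addends (after negating the subtrahend) have opposite signs, so signed overflow cannot occur.

20867; no overflow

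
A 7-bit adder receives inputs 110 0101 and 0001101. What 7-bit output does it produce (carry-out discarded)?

  1100101
+ 0001101
= 1110010

1110010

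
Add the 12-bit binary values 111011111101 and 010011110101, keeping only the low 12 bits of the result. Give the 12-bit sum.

001111110010

  111011111101
+ 010011110101
= 001111110010  (discard carry-out 1)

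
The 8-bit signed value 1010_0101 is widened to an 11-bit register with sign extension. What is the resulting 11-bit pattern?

MSB of 10100101 is 1; replicate it into the new high bits.
111|10100101 → 11110100101 (still -91).

11110100101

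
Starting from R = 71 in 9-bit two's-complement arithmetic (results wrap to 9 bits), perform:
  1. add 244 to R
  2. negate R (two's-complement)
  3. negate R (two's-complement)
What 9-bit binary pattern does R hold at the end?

100111011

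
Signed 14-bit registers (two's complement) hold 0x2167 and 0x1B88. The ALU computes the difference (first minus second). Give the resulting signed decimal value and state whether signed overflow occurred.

1503; overflow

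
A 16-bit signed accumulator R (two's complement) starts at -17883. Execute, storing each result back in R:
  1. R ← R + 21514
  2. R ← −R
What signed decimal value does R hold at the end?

-3631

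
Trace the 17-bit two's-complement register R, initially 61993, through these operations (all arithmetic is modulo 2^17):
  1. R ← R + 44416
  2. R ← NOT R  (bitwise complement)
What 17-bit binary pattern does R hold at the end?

00110000001010110

Start: R = 61993 = 01111001000101001.
R = 61993 + 44416 = 106409; wraps to -24663 = 11001111110101001
R = NOT 11001111110101001 = 00110000001010110 = 24662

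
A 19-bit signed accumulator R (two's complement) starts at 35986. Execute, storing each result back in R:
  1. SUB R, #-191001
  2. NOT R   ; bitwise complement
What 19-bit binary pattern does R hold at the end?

1001000100101010100

Start: R = 35986 = 0001000110010010010.
R = 35986 − (-191001) = 226987 = 0110111011010101011
R = NOT 0110111011010101011 = 1001000100101010100 = -226988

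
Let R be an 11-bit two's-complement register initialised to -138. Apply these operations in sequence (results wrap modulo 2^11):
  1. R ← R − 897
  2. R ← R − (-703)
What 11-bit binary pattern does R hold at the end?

11010110100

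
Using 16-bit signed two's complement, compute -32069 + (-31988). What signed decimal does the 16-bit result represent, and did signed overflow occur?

1479; overflow

-32069 → 1000001010111011
-31988 → 1000001100001100
  1000001010111011
+ 1000001100001100
= 0000010111000111  (discard carry-out 1)
Result 0000010111000111: MSB = 0 → value 1479.
Both addends are negative but the stored result is non-negative: signed overflow. The true value -32069 + (-31988) = -64057 lies outside [-32768, 32767].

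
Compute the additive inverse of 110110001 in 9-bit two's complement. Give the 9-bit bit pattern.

Invert: 001001110. Add 1: 001001111.

001001111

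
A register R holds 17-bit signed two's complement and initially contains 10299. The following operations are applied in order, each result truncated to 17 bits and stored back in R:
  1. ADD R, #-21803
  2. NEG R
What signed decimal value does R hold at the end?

Start: R = 10299 = 00010100000111011.
R = 10299 + (-21803) = -11504 = 11101001100010000
R = −(-11504) = 11504 = 00010110011110000

11504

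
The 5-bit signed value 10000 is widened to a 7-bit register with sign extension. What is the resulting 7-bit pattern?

1110000

MSB of 10000 is 1; replicate it into the new high bits.
11|10000 → 1110000 (still -16).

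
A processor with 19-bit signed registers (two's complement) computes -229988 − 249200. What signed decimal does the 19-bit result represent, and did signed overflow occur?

-229988 → 1000111110110011100
249200 → 0111100110101110000
Subtract via negate-and-add: invert 0111100110101110000 + 1 = 1000011001010010000 (i.e. -249200).
  1000111110110011100
+ 1000011001010010000
= 0001011000000101100  (discard carry-out 1)
Result 0001011000000101100: MSB = 0 → value 45100.
Both addends (after negating the subtrahend) are negative but the stored result is non-negative: signed overflow. The true value -229988 − 249200 = -479188 lies outside [-262144, 262143].

45100; overflow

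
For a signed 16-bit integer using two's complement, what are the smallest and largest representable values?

min = -32768, max = 32767

Minimum: −2^15 = -32768.
Maximum: 2^15 − 1 = 32767.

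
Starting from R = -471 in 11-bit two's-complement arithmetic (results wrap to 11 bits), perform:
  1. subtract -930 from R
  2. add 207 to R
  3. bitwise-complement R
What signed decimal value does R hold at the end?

Start: R = -471 = 11000101001.
R = -471 − (-930) = 459 = 00111001011
R = 459 + 207 = 666 = 01010011010
R = NOT 01010011010 = 10101100101 = -667

-667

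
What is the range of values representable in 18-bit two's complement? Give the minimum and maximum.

Minimum: −2^17 = -131072.
Maximum: 2^17 − 1 = 131071.

min = -131072, max = 131071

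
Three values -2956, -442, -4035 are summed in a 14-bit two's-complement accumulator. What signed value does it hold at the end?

-7433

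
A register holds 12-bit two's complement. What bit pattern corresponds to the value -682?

110101010110

|-682| = 682 = 001010101010 in 12 bits.
Invert the bits: 110101010101. Add 1: 110101010110.
Check: 110101010110 reads as 3414 − 4096 = -682.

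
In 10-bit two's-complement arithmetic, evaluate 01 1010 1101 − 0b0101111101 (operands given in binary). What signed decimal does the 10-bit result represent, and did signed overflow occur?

01 1010 1101 → 0110101101 = 429 (signed)
0b0101111101 → 0101111101 = 381 (signed)
Subtract via negate-and-add: invert 0101111101 + 1 = 1010000011 (i.e. -381).
  0110101101
+ 1010000011
= 0000110000  (discard carry-out 1)
Result 0000110000: MSB = 0 → value 48.
Addends (after negating the subtrahend) have opposite signs, so signed overflow cannot occur.

48; no overflow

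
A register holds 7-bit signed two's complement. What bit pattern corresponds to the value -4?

1111100

|-4| = 4 = 0000100 in 7 bits.
Invert the bits: 1111011. Add 1: 1111100.
Check: 1111100 reads as 124 − 128 = -4.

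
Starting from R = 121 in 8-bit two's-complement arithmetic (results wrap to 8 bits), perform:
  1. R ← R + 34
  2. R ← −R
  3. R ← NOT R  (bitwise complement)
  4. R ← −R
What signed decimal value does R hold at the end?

Start: R = 121 = 01111001.
R = 121 + 34 = 155; wraps to -101 = 10011011
R = −(-101) = 101 = 01100101
R = NOT 01100101 = 10011010 = -102
R = −(-102) = 102 = 01100110

102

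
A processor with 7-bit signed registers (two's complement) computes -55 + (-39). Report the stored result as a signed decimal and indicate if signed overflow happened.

-55 → 1001001
-39 → 1011001
  1001001
+ 1011001
= 0100010  (discard carry-out 1)
Result 0100010: MSB = 0 → value 34.
Both addends are negative but the stored result is non-negative: signed overflow. The true value -55 + (-39) = -94 lies outside [-64, 63].

34; overflow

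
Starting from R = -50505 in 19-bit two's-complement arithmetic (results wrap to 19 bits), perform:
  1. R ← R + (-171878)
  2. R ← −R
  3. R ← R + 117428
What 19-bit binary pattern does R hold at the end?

Start: R = -50505 = 1110011101010110111.
R = -50505 + (-171878) = -222383 = 1001001101101010001
R = −(-222383) = 222383 = 0110110010010101111
R = 222383 + 117428 = 339811; wraps to -184477 = 1010010111101100011

1010010111101100011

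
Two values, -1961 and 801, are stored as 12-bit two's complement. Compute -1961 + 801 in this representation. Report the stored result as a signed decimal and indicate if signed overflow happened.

-1961 → 100001010111
801 → 001100100001
  100001010111
+ 001100100001
= 101101111000
Result 101101111000: MSB = 1 → 2936 − 4096 = -1160.
Addends have opposite signs, so signed overflow cannot occur.

-1160; no overflow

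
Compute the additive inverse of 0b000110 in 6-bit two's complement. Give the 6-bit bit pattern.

Invert: 111001. Add 1: 111010.
Check: 000110 = 6, 111010 = -6.

111010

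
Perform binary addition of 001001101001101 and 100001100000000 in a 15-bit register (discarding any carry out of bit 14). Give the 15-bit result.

101011001001101

  001001101001101
+ 100001100000000
= 101011001001101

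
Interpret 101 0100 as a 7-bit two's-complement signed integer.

-44

MSB is 1, so the value is negative.
Unsigned reading: 84. Subtract 2^7 = 128: 84 − 128 = -44.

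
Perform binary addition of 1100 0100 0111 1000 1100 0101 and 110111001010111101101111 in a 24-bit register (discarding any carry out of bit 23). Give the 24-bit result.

101000010010100000110100

  110001000111100011000101
+ 110111001010111101101111
= 101000010010100000110100  (discard carry-out 1)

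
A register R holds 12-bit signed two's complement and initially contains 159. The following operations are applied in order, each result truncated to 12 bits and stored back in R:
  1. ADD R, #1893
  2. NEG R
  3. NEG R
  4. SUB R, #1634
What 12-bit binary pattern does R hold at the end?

Start: R = 159 = 000010011111.
R = 159 + 1893 = 2052; wraps to -2044 = 100000000100
R = −(-2044) = 2044 = 011111111100
R = −(2044) = -2044 = 100000000100
R = -2044 − 1634 = -3678; wraps to 418 = 000110100010

000110100010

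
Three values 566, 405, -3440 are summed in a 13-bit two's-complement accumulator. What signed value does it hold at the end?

-2469

566 + 405 = 971 (0001111001011)
971 + (-3440) = -2469 (1011001011011)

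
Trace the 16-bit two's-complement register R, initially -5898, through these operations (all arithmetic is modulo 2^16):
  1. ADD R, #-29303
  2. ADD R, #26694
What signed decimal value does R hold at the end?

-8507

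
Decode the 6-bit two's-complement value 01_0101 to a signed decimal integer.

21

MSB is 0, so the value is non-negative: 010101 = 21.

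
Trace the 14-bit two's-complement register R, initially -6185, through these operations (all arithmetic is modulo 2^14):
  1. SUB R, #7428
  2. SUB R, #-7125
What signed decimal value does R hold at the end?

-6488

Start: R = -6185 = 10011111010111.
R = -6185 − 7428 = -13613; wraps to 2771 = 00101011010011
R = 2771 − (-7125) = 9896; wraps to -6488 = 10011010101000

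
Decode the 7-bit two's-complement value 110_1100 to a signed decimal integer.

-20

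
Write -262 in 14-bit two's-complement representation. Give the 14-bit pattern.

|-262| = 262 = 00000100000110 in 14 bits.
Invert the bits: 11111011111001. Add 1: 11111011111010.

11111011111010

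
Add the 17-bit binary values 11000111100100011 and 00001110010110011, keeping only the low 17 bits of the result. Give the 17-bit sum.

11010101111010110

  11000111100100011
+ 00001110010110011
= 11010101111010110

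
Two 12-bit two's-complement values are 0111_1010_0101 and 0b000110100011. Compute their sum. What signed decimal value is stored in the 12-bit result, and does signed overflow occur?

-1720; overflow

0111_1010_0101 → 011110100101 = 1957 (signed)
0b000110100011 → 000110100011 = 419 (signed)
  011110100101
+ 000110100011
= 100101001000
Result 100101001000: MSB = 1 → 2376 − 4096 = -1720.
Both addends are non-negative but the stored result is negative: signed overflow. The true value 1957 + 419 = 2376 lies outside [-2048, 2047].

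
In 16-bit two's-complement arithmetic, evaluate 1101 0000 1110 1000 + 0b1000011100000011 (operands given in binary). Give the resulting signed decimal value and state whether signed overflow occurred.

1101 0000 1110 1000 → 1101000011101000 = -12056 (signed)
0b1000011100000011 → 1000011100000011 = -30973 (signed)
  1101000011101000
+ 1000011100000011
= 0101011111101011  (discard carry-out 1)
Result 0101011111101011: MSB = 0 → value 22507.
Both addends are negative but the stored result is non-negative: signed overflow. The true value -12056 + (-30973) = -43029 lies outside [-32768, 32767].

22507; overflow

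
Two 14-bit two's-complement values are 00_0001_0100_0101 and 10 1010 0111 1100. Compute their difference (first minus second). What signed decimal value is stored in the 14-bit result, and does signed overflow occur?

5833; no overflow

00_0001_0100_0101 → 00000101000101 = 325 (signed)
10 1010 0111 1100 → 10101001111100 = -5508 (signed)
Subtract via negate-and-add: invert 10101001111100 + 1 = 01010110000100 (i.e. 5508).
  00000101000101
+ 01010110000100
= 01011011001001
Result 01011011001001: MSB = 0 → value 5833.
Both addends (after negating the subtrahend) are non-negative and so is the stored result: no signed overflow.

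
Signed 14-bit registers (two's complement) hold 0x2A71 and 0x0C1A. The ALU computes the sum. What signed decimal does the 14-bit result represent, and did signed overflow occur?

-2421; no overflow

0x2A71 = 10101001110001 = -5519 (signed)
0x0C1A = 00110000011010 = 3098 (signed)
  10101001110001
+ 00110000011010
= 11011010001011
Result 11011010001011: MSB = 1 → 13963 − 16384 = -2421.
Addends have opposite signs, so signed overflow cannot occur.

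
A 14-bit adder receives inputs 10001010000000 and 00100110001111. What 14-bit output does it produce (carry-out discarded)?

10110000001111

  10001010000000
+ 00100110001111
= 10110000001111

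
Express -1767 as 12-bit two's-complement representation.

100100011001

|-1767| = 1767 = 011011100111 in 12 bits.
Invert the bits: 100100011000. Add 1: 100100011001.
Check: 100100011001 reads as 2329 − 4096 = -1767.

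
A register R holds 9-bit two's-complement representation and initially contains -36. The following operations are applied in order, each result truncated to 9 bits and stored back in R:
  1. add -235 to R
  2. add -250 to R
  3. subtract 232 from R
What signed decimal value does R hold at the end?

Start: R = -36 = 111011100.
R = -36 + (-235) = -271; wraps to 241 = 011110001
R = 241 + (-250) = -9 = 111110111
R = -9 − 232 = -241 = 100001111

-241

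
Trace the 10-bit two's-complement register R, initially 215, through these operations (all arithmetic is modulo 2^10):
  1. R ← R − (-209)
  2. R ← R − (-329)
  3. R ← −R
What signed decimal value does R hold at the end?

Start: R = 215 = 0011010111.
R = 215 − (-209) = 424 = 0110101000
R = 424 − (-329) = 753; wraps to -271 = 1011110001
R = −(-271) = 271 = 0100001111

271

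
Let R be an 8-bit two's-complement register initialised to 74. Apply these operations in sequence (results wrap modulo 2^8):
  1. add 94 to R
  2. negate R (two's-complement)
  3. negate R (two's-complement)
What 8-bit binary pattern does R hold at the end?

10101000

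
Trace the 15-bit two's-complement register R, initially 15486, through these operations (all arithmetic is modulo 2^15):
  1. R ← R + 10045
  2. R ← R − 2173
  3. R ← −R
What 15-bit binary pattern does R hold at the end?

010010011000010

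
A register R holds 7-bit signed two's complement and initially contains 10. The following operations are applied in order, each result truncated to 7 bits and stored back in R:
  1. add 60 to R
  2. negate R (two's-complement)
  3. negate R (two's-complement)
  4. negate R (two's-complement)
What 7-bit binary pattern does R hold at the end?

Start: R = 10 = 0001010.
R = 10 + 60 = 70; wraps to -58 = 1000110
R = −(-58) = 58 = 0111010
R = −(58) = -58 = 1000110
R = −(-58) = 58 = 0111010

0111010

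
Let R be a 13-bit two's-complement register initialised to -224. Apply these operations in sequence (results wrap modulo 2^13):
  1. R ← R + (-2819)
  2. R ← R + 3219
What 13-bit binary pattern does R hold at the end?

0000010110000

Start: R = -224 = 1111100100000.
R = -224 + (-2819) = -3043 = 1010000011101
R = -3043 + 3219 = 176 = 0000010110000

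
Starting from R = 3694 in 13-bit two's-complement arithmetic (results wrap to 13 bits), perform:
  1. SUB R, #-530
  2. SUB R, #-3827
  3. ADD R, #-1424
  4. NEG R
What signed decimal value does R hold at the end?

Start: R = 3694 = 0111001101110.
R = 3694 − (-530) = 4224; wraps to -3968 = 1000010000000
R = -3968 − (-3827) = -141 = 1111101110011
R = -141 + (-1424) = -1565 = 1100111100011
R = −(-1565) = 1565 = 0011000011101

1565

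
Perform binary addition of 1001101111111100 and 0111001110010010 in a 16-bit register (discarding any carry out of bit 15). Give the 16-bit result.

0000111110001110

  1001101111111100
+ 0111001110010010
= 0000111110001110  (discard carry-out 1)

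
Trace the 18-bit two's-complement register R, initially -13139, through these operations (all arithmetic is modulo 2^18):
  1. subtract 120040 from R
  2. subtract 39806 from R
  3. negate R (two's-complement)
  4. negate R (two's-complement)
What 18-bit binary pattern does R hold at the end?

Start: R = -13139 = 111100110010101101.
R = -13139 − 120040 = -133179; wraps to 128965 = 011111011111000101
R = 128965 − 39806 = 89159 = 010101110001000111
R = −(89159) = -89159 = 101010001110111001
R = −(-89159) = 89159 = 010101110001000111

010101110001000111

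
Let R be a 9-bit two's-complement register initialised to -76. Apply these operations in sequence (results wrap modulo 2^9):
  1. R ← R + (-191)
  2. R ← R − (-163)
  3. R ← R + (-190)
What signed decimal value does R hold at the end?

Start: R = -76 = 110110100.
R = -76 + (-191) = -267; wraps to 245 = 011110101
R = 245 − (-163) = 408; wraps to -104 = 110011000
R = -104 + (-190) = -294; wraps to 218 = 011011010

218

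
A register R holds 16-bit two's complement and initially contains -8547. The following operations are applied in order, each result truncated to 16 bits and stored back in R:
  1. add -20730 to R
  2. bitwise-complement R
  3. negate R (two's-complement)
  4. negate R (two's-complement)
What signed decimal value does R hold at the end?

Start: R = -8547 = 1101111010011101.
R = -8547 + (-20730) = -29277 = 1000110110100011
R = NOT 1000110110100011 = 0111001001011100 = 29276
R = −(29276) = -29276 = 1000110110100100
R = −(-29276) = 29276 = 0111001001011100

29276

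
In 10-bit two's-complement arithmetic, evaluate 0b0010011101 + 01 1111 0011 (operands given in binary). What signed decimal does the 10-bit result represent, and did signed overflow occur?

-368; overflow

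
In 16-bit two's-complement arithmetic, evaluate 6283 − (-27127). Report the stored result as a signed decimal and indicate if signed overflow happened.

-32126; overflow

6283 → 0001100010001011
-27127 → 1001011000001001
Subtract via negate-and-add: invert 1001011000001001 + 1 = 0110100111110111 (i.e. 27127).
  0001100010001011
+ 0110100111110111
= 1000001010000010
Result 1000001010000010: MSB = 1 → 33410 − 65536 = -32126.
Both addends (after negating the subtrahend) are non-negative but the stored result is negative: signed overflow. The true value 6283 − (-27127) = 33410 lies outside [-32768, 32767].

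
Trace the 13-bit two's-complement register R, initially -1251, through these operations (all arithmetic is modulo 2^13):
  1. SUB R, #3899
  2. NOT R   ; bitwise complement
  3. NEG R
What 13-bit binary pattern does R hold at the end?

Start: R = -1251 = 1101100011101.
R = -1251 − 3899 = -5150; wraps to 3042 = 0101111100010
R = NOT 0101111100010 = 1010000011101 = -3043
R = −(-3043) = 3043 = 0101111100011

0101111100011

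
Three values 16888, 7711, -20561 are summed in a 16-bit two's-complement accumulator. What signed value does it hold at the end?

16888 + 7711 = 24599 (0110000000010111)
24599 + (-20561) = 4038 (0000111111000110)

4038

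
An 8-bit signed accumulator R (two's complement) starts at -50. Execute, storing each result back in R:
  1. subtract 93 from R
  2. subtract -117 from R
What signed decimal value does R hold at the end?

-26

Start: R = -50 = 11001110.
R = -50 − 93 = -143; wraps to 113 = 01110001
R = 113 − (-117) = 230; wraps to -26 = 11100110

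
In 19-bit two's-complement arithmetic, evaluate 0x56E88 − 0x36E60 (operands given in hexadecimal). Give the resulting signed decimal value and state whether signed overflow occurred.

0x56E88 = 1010110111010001000 = -168312 (signed)
0x36E60 = 0110110111001100000 = 224864 (signed)
Subtract via negate-and-add: invert 0110110111001100000 + 1 = 1001001000110100000 (i.e. -224864).
  1010110111010001000
+ 1001001000110100000
= 0100000000000101000  (discard carry-out 1)
Result 0100000000000101000: MSB = 0 → value 131112.
Both addends (after negating the subtrahend) are negative but the stored result is non-negative: signed overflow. The true value -168312 − 224864 = -393176 lies outside [-262144, 262143].

131112; overflow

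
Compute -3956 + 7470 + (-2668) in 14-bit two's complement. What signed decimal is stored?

-3956 + 7470 = 3514 (00110110111010)
3514 + (-2668) = 846 (00001101001110)

846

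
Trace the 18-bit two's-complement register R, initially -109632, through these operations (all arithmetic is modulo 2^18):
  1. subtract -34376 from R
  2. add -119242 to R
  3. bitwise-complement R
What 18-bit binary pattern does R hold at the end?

101111011111000001

Start: R = -109632 = 100101001111000000.
R = -109632 − (-34376) = -75256 = 101101101000001000
R = -75256 + (-119242) = -194498; wraps to 67646 = 010000100000111110
R = NOT 010000100000111110 = 101111011111000001 = -67647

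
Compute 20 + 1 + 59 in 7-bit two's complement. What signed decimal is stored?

20 + 1 = 21 (0010101)
21 + 59 = 80 → wraps to -48 (1010000)

-48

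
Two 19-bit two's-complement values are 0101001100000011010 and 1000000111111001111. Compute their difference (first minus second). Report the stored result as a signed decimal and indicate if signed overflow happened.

-96181; overflow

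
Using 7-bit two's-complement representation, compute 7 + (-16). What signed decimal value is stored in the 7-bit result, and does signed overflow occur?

7 → 0000111
-16 → 1110000
  0000111
+ 1110000
= 1110111
Result 1110111: MSB = 1 → 119 − 128 = -9.
Addends have opposite signs, so signed overflow cannot occur.

-9; no overflow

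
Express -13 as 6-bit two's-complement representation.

110011

|-13| = 13 = 001101 in 6 bits.
Invert the bits: 110010. Add 1: 110011.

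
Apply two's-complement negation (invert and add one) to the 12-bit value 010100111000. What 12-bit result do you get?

101011001000

Invert: 101011000111. Add 1: 101011001000.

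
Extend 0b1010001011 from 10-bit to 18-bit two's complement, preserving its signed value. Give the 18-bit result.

111111111010001011

MSB of 1010001011 is 1; replicate it into the new high bits.
11111111|1010001011 → 111111111010001011 (still -373).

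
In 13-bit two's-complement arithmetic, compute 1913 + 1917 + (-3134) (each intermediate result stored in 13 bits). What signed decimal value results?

696

1913 + 1917 = 3830 (0111011110110)
3830 + (-3134) = 696 (0001010111000)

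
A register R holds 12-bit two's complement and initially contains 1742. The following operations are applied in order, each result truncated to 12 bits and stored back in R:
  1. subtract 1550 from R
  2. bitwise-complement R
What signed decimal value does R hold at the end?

-193

Start: R = 1742 = 011011001110.
R = 1742 − 1550 = 192 = 000011000000
R = NOT 000011000000 = 111100111111 = -193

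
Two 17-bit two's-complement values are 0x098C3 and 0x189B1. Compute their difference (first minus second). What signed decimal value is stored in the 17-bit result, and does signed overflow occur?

-61678; overflow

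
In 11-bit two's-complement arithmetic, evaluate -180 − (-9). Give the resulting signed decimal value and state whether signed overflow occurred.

-171; no overflow

-180 → 11101001100
-9 → 11111110111
Subtract via negate-and-add: invert 11111110111 + 1 = 00000001001 (i.e. 9).
  11101001100
+ 00000001001
= 11101010101
Result 11101010101: MSB = 1 → 1877 − 2048 = -171.
Addends (after negating the subtrahend) have opposite signs, so signed overflow cannot occur.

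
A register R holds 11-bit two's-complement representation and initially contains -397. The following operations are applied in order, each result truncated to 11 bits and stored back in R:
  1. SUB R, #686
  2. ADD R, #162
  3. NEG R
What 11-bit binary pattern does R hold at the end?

Start: R = -397 = 11001110011.
R = -397 − 686 = -1083; wraps to 965 = 01111000101
R = 965 + 162 = 1127; wraps to -921 = 10001100111
R = −(-921) = 921 = 01110011001

01110011001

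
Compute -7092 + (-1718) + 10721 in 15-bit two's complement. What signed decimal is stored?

-7092 + (-1718) = -8810 (101110110010110)
-8810 + 10721 = 1911 (000011101110111)

1911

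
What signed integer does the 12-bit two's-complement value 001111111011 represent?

MSB is 0, so the value is non-negative: 001111111011 = 1019.

1019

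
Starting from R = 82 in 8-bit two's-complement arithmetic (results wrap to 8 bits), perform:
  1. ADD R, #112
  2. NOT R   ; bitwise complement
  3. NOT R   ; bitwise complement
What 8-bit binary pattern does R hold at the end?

Start: R = 82 = 01010010.
R = 82 + 112 = 194; wraps to -62 = 11000010
R = NOT 11000010 = 00111101 = 61
R = NOT 00111101 = 11000010 = -62

11000010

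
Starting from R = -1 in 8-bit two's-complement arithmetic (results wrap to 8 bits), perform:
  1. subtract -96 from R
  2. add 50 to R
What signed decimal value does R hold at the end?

Start: R = -1 = 11111111.
R = -1 − (-96) = 95 = 01011111
R = 95 + 50 = 145; wraps to -111 = 10010001

-111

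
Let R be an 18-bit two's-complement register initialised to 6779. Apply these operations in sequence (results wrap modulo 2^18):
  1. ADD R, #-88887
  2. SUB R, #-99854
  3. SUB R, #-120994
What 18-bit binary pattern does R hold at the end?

Start: R = 6779 = 000001101001111011.
R = 6779 + (-88887) = -82108 = 101011111101000100
R = -82108 − (-99854) = 17746 = 000100010101010010
R = 17746 − (-120994) = 138740; wraps to -123404 = 100001110111110100

100001110111110100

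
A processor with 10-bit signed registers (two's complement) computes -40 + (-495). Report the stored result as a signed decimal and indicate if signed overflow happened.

489; overflow

-40 → 1111011000
-495 → 1000010001
  1111011000
+ 1000010001
= 0111101001  (discard carry-out 1)
Result 0111101001: MSB = 0 → value 489.
Both addends are negative but the stored result is non-negative: signed overflow. The true value -40 + (-495) = -535 lies outside [-512, 511].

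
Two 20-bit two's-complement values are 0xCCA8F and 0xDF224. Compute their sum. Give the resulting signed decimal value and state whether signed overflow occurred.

0xCCA8F = 11001100101010001111 = -210289 (signed)
0xDF224 = 11011111001000100100 = -134620 (signed)
  11001100101010001111
+ 11011111001000100100
= 10101011110010110011  (discard carry-out 1)
Result 10101011110010110011: MSB = 1 → 703667 − 1048576 = -344909.
Both addends are negative and so is the stored result: no signed overflow.

-344909; no overflow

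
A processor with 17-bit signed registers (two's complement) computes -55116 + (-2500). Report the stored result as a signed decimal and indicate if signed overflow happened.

-55116 → 10010100010110100
-2500 → 11111011000111100
  10010100010110100
+ 11111011000111100
= 10001111011110000  (discard carry-out 1)
Result 10001111011110000: MSB = 1 → 73456 − 131072 = -57616.
Both addends are negative and so is the stored result: no signed overflow.

-57616; no overflow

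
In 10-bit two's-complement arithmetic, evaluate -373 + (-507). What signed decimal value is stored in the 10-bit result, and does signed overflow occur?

-373 → 1010001011
-507 → 1000000101
  1010001011
+ 1000000101
= 0010010000  (discard carry-out 1)
Result 0010010000: MSB = 0 → value 144.
Both addends are negative but the stored result is non-negative: signed overflow. The true value -373 + (-507) = -880 lies outside [-512, 511].

144; overflow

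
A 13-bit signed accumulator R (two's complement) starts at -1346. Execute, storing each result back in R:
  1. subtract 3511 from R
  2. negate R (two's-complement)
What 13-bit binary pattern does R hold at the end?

1001011111001

Start: R = -1346 = 1101010111110.
R = -1346 − 3511 = -4857; wraps to 3335 = 0110100000111
R = −(3335) = -3335 = 1001011111001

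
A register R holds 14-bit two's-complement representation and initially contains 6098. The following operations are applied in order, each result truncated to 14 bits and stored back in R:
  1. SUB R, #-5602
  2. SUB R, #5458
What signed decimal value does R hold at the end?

Start: R = 6098 = 01011111010010.
R = 6098 − (-5602) = 11700; wraps to -4684 = 10110110110100
R = -4684 − 5458 = -10142; wraps to 6242 = 01100001100010

6242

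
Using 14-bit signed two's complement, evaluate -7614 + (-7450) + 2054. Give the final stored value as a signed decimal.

3374

-7614 + (-7450) = -15064 → wraps to 1320 (00010100101000)
1320 + 2054 = 3374 (00110100101110)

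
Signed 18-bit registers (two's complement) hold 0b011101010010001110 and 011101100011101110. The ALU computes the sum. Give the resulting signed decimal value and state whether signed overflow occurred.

-21124; overflow

0b011101010010001110 → 011101010010001110 = 119950 (signed)
011101100011101110 = 121070 (signed)
  011101010010001110
+ 011101100011101110
= 111010110101111100
Result 111010110101111100: MSB = 1 → 241020 − 262144 = -21124.
Both addends are non-negative but the stored result is negative: signed overflow. The true value 119950 + 121070 = 241020 lies outside [-131072, 131071].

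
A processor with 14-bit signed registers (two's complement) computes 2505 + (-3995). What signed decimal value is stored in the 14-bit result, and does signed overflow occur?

-1490; no overflow

2505 → 00100111001001
-3995 → 11000001100101
  00100111001001
+ 11000001100101
= 11101000101110
Result 11101000101110: MSB = 1 → 14894 − 16384 = -1490.
Addends have opposite signs, so signed overflow cannot occur.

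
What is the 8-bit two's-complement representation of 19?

19 is non-negative, so write it directly in 8 bits: 00010011.

00010011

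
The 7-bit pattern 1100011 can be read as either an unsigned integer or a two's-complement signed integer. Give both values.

Unsigned: 1100011 = 99.
Signed: MSB=1 → 99 − 128 = -29.

unsigned = 99, signed = -29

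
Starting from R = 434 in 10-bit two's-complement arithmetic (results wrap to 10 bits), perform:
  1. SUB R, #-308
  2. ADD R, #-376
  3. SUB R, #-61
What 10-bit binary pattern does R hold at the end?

0110101011

Start: R = 434 = 0110110010.
R = 434 − (-308) = 742; wraps to -282 = 1011100110
R = -282 + (-376) = -658; wraps to 366 = 0101101110
R = 366 − (-61) = 427 = 0110101011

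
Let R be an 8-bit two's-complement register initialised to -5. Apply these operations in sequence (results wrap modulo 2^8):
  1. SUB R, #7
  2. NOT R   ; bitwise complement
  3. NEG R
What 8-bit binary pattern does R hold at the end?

Start: R = -5 = 11111011.
R = -5 − 7 = -12 = 11110100
R = NOT 11110100 = 00001011 = 11
R = −(11) = -11 = 11110101

11110101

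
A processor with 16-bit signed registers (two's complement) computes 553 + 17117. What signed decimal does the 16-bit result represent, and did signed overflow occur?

17670; no overflow

553 → 0000001000101001
17117 → 0100001011011101
  0000001000101001
+ 0100001011011101
= 0100010100000110
Result 0100010100000110: MSB = 0 → value 17670.
Both addends are non-negative and so is the stored result: no signed overflow.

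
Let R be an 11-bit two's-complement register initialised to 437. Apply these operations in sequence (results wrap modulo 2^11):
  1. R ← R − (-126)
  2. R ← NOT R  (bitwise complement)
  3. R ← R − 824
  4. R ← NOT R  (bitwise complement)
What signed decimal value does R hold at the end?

-661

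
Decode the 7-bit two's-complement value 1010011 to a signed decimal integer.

-45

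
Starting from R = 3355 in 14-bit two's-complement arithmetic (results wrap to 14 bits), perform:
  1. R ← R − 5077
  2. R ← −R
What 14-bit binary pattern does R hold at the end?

Start: R = 3355 = 00110100011011.
R = 3355 − 5077 = -1722 = 11100101000110
R = −(-1722) = 1722 = 00011010111010

00011010111010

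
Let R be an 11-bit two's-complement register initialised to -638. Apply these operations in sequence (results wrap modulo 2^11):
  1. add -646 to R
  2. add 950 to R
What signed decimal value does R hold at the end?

-334

Start: R = -638 = 10110000010.
R = -638 + (-646) = -1284; wraps to 764 = 01011111100
R = 764 + 950 = 1714; wraps to -334 = 11010110010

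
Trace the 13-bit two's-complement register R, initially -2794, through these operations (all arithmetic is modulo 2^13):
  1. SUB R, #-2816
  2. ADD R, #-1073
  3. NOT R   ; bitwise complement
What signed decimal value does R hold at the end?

1050

Start: R = -2794 = 1010100010110.
R = -2794 − (-2816) = 22 = 0000000010110
R = 22 + (-1073) = -1051 = 1101111100101
R = NOT 1101111100101 = 0010000011010 = 1050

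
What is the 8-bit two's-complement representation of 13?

00001101

13 is non-negative, so write it directly in 8 bits: 00001101.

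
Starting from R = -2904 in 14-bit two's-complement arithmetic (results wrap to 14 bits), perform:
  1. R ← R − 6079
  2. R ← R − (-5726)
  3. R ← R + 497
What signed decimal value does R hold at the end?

-2760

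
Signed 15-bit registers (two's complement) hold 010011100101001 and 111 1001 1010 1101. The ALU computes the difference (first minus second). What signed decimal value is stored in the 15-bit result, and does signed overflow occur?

11644; no overflow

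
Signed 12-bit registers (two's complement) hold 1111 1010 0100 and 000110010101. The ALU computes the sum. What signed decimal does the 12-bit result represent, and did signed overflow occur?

313; no overflow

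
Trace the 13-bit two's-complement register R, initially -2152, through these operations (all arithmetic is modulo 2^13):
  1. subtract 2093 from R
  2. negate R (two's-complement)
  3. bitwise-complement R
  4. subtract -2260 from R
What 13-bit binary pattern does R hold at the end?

1100000111110

Start: R = -2152 = 1011110011000.
R = -2152 − 2093 = -4245; wraps to 3947 = 0111101101011
R = −(3947) = -3947 = 1000010010101
R = NOT 1000010010101 = 0111101101010 = 3946
R = 3946 − (-2260) = 6206; wraps to -1986 = 1100000111110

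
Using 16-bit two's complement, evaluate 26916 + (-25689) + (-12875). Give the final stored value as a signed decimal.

-11648

26916 + (-25689) = 1227 (0000010011001011)
1227 + (-12875) = -11648 (1101001010000000)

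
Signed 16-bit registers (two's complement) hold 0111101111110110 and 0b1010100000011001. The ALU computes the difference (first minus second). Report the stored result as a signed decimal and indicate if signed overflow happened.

-11299; overflow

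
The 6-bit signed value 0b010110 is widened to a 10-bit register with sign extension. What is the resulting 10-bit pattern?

0000010110

MSB of 010110 is 0; replicate it into the new high bits.
0000|010110 → 0000010110 (still 22).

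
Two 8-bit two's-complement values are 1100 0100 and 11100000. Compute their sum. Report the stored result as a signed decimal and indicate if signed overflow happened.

1100 0100 → 11000100 = -60 (signed)
11100000 = -32 (signed)
  11000100
+ 11100000
= 10100100  (discard carry-out 1)
Result 10100100: MSB = 1 → 164 − 256 = -92.
Both addends are negative and so is the stored result: no signed overflow.

-92; no overflow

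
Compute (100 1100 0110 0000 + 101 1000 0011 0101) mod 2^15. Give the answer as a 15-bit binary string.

010010010010101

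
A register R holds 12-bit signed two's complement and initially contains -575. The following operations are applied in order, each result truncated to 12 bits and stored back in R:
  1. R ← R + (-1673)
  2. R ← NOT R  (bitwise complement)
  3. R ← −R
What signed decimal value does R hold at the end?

1849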